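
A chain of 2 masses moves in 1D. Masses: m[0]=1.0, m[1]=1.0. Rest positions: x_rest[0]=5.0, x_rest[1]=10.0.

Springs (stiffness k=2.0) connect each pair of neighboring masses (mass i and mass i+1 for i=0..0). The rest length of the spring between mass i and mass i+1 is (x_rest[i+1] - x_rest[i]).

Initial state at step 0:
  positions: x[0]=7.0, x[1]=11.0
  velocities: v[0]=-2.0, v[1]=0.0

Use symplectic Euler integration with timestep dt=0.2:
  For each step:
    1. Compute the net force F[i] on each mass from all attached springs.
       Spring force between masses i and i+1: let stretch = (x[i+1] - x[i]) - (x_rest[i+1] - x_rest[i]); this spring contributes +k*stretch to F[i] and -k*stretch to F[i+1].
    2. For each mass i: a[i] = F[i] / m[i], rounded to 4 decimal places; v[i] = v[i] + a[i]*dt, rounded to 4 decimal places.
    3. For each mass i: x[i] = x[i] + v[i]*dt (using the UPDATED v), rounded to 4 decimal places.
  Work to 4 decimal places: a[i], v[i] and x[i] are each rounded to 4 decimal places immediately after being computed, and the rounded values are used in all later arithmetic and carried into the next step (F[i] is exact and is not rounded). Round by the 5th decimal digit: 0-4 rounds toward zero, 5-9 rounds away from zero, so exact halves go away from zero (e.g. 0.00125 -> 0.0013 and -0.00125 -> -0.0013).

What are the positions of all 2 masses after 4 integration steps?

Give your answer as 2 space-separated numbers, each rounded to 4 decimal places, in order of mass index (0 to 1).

Step 0: x=[7.0000 11.0000] v=[-2.0000 0.0000]
Step 1: x=[6.5200 11.0800] v=[-2.4000 0.4000]
Step 2: x=[6.0048 11.1952] v=[-2.5760 0.5760]
Step 3: x=[5.5048 11.2952] v=[-2.4998 0.4998]
Step 4: x=[5.0681 11.3319] v=[-2.1836 0.1836]

Answer: 5.0681 11.3319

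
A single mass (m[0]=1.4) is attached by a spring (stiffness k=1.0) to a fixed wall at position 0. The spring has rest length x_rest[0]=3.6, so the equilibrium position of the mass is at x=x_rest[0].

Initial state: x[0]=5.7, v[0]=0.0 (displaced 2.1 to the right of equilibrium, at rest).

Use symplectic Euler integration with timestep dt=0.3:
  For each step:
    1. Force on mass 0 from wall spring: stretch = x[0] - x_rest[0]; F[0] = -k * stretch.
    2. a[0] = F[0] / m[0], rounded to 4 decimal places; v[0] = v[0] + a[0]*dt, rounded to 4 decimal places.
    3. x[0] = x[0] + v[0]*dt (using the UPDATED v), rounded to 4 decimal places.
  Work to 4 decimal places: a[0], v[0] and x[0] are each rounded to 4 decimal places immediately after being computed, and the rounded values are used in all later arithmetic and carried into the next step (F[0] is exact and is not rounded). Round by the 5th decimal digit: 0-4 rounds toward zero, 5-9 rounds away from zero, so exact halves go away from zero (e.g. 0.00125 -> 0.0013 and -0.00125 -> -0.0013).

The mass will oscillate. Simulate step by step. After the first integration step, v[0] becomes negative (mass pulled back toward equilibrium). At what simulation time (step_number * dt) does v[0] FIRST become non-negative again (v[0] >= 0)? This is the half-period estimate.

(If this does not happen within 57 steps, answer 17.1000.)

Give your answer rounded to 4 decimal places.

Answer: 3.9000

Derivation:
Step 0: x=[5.7000] v=[0.0000]
Step 1: x=[5.5650] v=[-0.4500]
Step 2: x=[5.3037] v=[-0.8711]
Step 3: x=[4.9328] v=[-1.2362]
Step 4: x=[4.4763] v=[-1.5218]
Step 5: x=[3.9634] v=[-1.7096]
Step 6: x=[3.4272] v=[-1.7875]
Step 7: x=[2.9021] v=[-1.7505]
Step 8: x=[2.4218] v=[-1.6010]
Step 9: x=[2.0173] v=[-1.3485]
Step 10: x=[1.7145] v=[-1.0094]
Step 11: x=[1.5329] v=[-0.6054]
Step 12: x=[1.4842] v=[-0.1625]
Step 13: x=[1.5715] v=[0.2909]
First v>=0 after going negative at step 13, time=3.9000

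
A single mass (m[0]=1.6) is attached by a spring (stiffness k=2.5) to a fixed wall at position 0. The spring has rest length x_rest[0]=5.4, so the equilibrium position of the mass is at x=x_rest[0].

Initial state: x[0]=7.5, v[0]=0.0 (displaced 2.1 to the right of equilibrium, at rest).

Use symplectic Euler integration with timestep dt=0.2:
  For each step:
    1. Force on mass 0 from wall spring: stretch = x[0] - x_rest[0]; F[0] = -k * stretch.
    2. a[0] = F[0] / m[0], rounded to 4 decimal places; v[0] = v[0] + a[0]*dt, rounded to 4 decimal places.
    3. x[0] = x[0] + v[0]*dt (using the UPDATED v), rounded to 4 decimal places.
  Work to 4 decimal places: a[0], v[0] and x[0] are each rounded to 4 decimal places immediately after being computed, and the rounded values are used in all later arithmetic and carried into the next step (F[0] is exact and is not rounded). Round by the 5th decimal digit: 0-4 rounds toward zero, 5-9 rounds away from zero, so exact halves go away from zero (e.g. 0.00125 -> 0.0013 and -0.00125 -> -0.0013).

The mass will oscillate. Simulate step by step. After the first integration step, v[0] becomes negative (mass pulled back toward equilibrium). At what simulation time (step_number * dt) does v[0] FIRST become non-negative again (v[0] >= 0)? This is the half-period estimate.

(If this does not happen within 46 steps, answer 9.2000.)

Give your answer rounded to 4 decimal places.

Step 0: x=[7.5000] v=[0.0000]
Step 1: x=[7.3687] v=[-0.6563]
Step 2: x=[7.1144] v=[-1.2715]
Step 3: x=[6.7529] v=[-1.8073]
Step 4: x=[6.3069] v=[-2.2301]
Step 5: x=[5.8042] v=[-2.5135]
Step 6: x=[5.2762] v=[-2.6398]
Step 7: x=[4.7560] v=[-2.6011]
Step 8: x=[4.2760] v=[-2.3998]
Step 9: x=[3.8663] v=[-2.0485]
Step 10: x=[3.5525] v=[-1.5692]
Step 11: x=[3.3541] v=[-0.9919]
Step 12: x=[3.2836] v=[-0.3526]
Step 13: x=[3.3454] v=[0.3088]
First v>=0 after going negative at step 13, time=2.6000

Answer: 2.6000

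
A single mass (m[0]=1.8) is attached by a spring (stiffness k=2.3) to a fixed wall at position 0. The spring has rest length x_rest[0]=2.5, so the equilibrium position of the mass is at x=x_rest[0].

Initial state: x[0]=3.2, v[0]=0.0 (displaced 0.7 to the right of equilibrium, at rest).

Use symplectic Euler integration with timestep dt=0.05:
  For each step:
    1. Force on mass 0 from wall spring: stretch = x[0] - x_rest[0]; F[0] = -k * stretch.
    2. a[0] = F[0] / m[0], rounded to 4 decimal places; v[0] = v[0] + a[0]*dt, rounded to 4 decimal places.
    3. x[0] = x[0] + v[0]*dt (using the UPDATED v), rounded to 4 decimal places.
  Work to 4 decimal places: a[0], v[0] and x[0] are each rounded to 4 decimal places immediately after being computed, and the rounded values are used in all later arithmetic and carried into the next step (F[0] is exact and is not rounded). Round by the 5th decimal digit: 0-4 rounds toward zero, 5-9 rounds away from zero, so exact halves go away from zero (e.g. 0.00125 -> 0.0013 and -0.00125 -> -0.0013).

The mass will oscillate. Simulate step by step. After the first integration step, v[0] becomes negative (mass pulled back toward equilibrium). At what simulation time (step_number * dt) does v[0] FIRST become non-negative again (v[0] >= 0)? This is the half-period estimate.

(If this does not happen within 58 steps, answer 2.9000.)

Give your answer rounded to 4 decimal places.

Answer: 2.8000

Derivation:
Step 0: x=[3.2000] v=[0.0000]
Step 1: x=[3.1978] v=[-0.0447]
Step 2: x=[3.1933] v=[-0.0893]
Step 3: x=[3.1866] v=[-0.1336]
Step 4: x=[3.1777] v=[-0.1775]
Step 5: x=[3.1667] v=[-0.2208]
Step 6: x=[3.1535] v=[-0.2634]
Step 7: x=[3.1382] v=[-0.3052]
Step 8: x=[3.1209] v=[-0.3460]
Step 9: x=[3.1016] v=[-0.3857]
Step 10: x=[3.0804] v=[-0.4241]
Step 11: x=[3.0573] v=[-0.4612]
Step 12: x=[3.0325] v=[-0.4968]
Step 13: x=[3.0060] v=[-0.5308]
Step 14: x=[2.9778] v=[-0.5631]
Step 15: x=[2.9481] v=[-0.5936]
Step 16: x=[2.9170] v=[-0.6222]
Step 17: x=[2.8846] v=[-0.6488]
Step 18: x=[2.8509] v=[-0.6734]
Step 19: x=[2.8161] v=[-0.6958]
Step 20: x=[2.7803] v=[-0.7160]
Step 21: x=[2.7436] v=[-0.7339]
Step 22: x=[2.7061] v=[-0.7495]
Step 23: x=[2.6680] v=[-0.7627]
Step 24: x=[2.6293] v=[-0.7734]
Step 25: x=[2.5902] v=[-0.7817]
Step 26: x=[2.5508] v=[-0.7875]
Step 27: x=[2.5113] v=[-0.7907]
Step 28: x=[2.4717] v=[-0.7914]
Step 29: x=[2.4322] v=[-0.7896]
Step 30: x=[2.3929] v=[-0.7853]
Step 31: x=[2.3540] v=[-0.7785]
Step 32: x=[2.3155] v=[-0.7692]
Step 33: x=[2.2776] v=[-0.7574]
Step 34: x=[2.2404] v=[-0.7432]
Step 35: x=[2.2041] v=[-0.7266]
Step 36: x=[2.1687] v=[-0.7077]
Step 37: x=[2.1344] v=[-0.6865]
Step 38: x=[2.1012] v=[-0.6631]
Step 39: x=[2.0693] v=[-0.6376]
Step 40: x=[2.0388] v=[-0.6101]
Step 41: x=[2.0098] v=[-0.5806]
Step 42: x=[1.9823] v=[-0.5493]
Step 43: x=[1.9565] v=[-0.5162]
Step 44: x=[1.9324] v=[-0.4815]
Step 45: x=[1.9101] v=[-0.4452]
Step 46: x=[1.8897] v=[-0.4075]
Step 47: x=[1.8713] v=[-0.3685]
Step 48: x=[1.8549] v=[-0.3283]
Step 49: x=[1.8405] v=[-0.2871]
Step 50: x=[1.8283] v=[-0.2450]
Step 51: x=[1.8182] v=[-0.2021]
Step 52: x=[1.8103] v=[-0.1585]
Step 53: x=[1.8046] v=[-0.1144]
Step 54: x=[1.8011] v=[-0.0700]
Step 55: x=[1.7998] v=[-0.0254]
Step 56: x=[1.8008] v=[0.0193]
First v>=0 after going negative at step 56, time=2.8000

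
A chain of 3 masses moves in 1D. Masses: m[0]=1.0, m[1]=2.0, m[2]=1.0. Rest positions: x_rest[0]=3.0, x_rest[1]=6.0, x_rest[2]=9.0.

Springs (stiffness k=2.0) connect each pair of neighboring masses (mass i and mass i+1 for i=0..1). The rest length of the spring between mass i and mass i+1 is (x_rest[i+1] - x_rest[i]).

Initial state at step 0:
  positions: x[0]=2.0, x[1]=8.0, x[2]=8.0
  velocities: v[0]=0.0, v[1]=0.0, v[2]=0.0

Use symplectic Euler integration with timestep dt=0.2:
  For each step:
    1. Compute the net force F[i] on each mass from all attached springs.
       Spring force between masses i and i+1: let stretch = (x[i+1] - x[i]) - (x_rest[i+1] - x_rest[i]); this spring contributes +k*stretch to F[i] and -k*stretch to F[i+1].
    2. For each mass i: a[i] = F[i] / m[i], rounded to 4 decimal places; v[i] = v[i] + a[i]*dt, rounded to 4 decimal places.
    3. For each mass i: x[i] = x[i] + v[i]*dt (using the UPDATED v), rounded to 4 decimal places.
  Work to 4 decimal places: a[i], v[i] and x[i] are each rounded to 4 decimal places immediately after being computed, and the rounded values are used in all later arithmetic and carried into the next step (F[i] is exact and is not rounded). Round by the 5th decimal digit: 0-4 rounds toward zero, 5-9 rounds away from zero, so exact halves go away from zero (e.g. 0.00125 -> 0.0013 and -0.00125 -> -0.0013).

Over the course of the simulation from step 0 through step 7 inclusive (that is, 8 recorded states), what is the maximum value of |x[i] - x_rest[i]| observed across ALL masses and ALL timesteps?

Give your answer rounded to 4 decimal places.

Step 0: x=[2.0000 8.0000 8.0000] v=[0.0000 0.0000 0.0000]
Step 1: x=[2.2400 7.7600 8.2400] v=[1.2000 -1.2000 1.2000]
Step 2: x=[2.6816 7.3184 8.6816] v=[2.2080 -2.2080 2.2080]
Step 3: x=[3.2541 6.7459 9.2541] v=[2.8627 -2.8627 2.8627]
Step 4: x=[3.8660 6.1340 9.8660] v=[3.0594 -3.0594 3.0594]
Step 5: x=[4.4193 5.5807 10.4193] v=[2.7666 -2.7666 2.7666]
Step 6: x=[4.8255 5.1745 10.8255] v=[2.0312 -2.0312 2.0312]
Step 7: x=[5.0197 4.9803 11.0197] v=[0.9708 -0.9708 0.9708]
Max displacement = 2.0197

Answer: 2.0197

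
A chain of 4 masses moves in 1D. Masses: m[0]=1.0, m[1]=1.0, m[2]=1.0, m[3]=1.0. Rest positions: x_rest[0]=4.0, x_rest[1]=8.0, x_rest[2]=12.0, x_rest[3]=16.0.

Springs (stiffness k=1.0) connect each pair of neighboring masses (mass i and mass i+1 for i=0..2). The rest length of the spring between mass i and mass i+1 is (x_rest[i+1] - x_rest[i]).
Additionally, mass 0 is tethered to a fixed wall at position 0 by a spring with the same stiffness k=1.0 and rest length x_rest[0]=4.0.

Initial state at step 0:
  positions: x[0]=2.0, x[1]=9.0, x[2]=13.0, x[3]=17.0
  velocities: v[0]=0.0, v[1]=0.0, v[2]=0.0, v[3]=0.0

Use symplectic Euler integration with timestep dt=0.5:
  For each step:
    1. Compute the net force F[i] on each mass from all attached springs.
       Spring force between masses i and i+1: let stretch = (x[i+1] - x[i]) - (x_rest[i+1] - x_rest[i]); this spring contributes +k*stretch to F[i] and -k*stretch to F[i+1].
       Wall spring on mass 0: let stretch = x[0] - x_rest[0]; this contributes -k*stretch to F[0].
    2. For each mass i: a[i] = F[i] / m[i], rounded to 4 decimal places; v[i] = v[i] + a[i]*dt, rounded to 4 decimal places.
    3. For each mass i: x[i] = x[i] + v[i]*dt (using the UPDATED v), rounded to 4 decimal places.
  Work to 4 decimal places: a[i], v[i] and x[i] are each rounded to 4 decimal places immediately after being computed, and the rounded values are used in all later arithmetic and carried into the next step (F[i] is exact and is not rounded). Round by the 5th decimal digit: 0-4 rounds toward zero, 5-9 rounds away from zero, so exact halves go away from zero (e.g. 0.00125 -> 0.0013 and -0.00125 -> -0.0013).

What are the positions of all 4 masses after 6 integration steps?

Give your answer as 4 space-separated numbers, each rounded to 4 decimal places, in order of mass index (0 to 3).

Step 0: x=[2.0000 9.0000 13.0000 17.0000] v=[0.0000 0.0000 0.0000 0.0000]
Step 1: x=[3.2500 8.2500 13.0000 17.0000] v=[2.5000 -1.5000 0.0000 0.0000]
Step 2: x=[4.9375 7.4375 12.8125 17.0000] v=[3.3750 -1.6250 -0.3750 0.0000]
Step 3: x=[6.0157 7.3438 12.3281 16.9531] v=[2.1563 -0.1875 -0.9688 -0.0938]
Step 4: x=[5.9220 8.1641 11.7539 16.7500] v=[-0.1875 1.6406 -1.1485 -0.4063]
Step 5: x=[4.9083 9.3214 11.5312 16.2978] v=[-2.0275 2.3145 -0.4454 -0.9044]
Step 6: x=[3.7708 9.9279 11.9477 15.6540] v=[-2.2751 1.2129 0.8330 -1.2877]

Answer: 3.7708 9.9279 11.9477 15.6540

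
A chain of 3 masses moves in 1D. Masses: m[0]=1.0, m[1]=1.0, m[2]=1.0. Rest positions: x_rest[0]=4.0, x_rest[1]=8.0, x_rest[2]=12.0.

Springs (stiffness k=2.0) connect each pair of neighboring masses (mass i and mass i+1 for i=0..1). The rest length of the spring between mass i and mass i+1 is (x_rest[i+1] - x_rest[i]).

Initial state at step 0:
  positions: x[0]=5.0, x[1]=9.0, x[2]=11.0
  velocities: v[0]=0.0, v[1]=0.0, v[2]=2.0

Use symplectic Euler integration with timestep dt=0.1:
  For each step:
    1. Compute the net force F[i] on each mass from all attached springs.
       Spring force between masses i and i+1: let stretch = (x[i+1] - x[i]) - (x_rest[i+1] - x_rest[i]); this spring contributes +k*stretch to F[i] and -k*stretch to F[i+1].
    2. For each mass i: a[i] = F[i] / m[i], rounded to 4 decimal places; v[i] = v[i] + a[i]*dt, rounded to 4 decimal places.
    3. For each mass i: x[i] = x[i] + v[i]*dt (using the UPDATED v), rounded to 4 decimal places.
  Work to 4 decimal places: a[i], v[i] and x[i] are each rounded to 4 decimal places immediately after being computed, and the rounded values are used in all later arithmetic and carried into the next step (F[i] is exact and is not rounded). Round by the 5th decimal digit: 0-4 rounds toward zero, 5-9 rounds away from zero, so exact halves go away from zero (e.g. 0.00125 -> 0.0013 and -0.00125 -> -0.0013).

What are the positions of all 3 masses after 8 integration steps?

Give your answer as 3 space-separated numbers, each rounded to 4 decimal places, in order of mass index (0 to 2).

Answer: 4.8778 8.2816 13.4406

Derivation:
Step 0: x=[5.0000 9.0000 11.0000] v=[0.0000 0.0000 2.0000]
Step 1: x=[5.0000 8.9600 11.2400] v=[0.0000 -0.4000 2.4000]
Step 2: x=[4.9992 8.8864 11.5144] v=[-0.0080 -0.7360 2.7440]
Step 3: x=[4.9961 8.7876 11.8162] v=[-0.0306 -0.9878 3.0184]
Step 4: x=[4.9889 8.6736 12.1375] v=[-0.0723 -1.1404 3.2127]
Step 5: x=[4.9754 8.5551 12.4695] v=[-0.1354 -1.1846 3.3199]
Step 6: x=[4.9535 8.4433 12.8032] v=[-0.2195 -1.1177 3.3370]
Step 7: x=[4.9214 8.3489 13.1297] v=[-0.3215 -0.9437 3.2650]
Step 8: x=[4.8778 8.2816 13.4406] v=[-0.4360 -0.6730 3.1088]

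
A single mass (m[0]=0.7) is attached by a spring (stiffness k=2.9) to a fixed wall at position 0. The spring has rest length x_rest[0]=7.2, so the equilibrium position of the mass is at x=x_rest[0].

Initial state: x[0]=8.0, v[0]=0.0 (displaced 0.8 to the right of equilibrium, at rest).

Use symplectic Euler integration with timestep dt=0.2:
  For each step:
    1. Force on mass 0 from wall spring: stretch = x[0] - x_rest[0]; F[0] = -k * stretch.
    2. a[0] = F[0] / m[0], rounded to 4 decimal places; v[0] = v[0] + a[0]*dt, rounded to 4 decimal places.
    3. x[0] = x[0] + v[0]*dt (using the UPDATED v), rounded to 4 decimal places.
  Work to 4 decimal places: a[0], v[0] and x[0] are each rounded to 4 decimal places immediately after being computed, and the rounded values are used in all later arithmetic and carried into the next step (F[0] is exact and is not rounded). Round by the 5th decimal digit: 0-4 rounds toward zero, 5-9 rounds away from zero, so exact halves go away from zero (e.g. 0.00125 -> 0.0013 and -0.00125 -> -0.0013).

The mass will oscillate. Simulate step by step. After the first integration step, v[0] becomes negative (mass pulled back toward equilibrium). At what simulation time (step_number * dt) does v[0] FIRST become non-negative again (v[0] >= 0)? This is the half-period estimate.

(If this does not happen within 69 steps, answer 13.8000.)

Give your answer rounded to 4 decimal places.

Answer: 1.6000

Derivation:
Step 0: x=[8.0000] v=[0.0000]
Step 1: x=[7.8674] v=[-0.6629]
Step 2: x=[7.6242] v=[-1.2159]
Step 3: x=[7.3107] v=[-1.5674]
Step 4: x=[6.9789] v=[-1.6591]
Step 5: x=[6.6837] v=[-1.4759]
Step 6: x=[6.4741] v=[-1.0481]
Step 7: x=[6.3848] v=[-0.4466]
Step 8: x=[6.4306] v=[0.2289]
First v>=0 after going negative at step 8, time=1.6000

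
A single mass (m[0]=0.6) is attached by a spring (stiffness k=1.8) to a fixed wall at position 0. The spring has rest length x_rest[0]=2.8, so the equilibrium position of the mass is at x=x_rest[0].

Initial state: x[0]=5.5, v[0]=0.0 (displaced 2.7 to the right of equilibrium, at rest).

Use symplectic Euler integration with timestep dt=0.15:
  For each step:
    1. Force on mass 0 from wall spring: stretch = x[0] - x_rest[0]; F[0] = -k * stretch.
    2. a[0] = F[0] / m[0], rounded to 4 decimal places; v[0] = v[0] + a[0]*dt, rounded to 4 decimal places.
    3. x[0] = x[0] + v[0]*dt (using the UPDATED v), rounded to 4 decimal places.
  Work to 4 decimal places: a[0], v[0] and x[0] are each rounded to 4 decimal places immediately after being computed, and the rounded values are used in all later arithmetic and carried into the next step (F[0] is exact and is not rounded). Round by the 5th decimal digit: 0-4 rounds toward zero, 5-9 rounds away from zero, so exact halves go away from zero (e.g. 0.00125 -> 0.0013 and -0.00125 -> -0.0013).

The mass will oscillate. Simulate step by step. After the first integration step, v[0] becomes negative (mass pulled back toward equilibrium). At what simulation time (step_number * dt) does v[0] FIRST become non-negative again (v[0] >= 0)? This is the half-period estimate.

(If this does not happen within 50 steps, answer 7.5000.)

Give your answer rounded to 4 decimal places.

Answer: 1.9500

Derivation:
Step 0: x=[5.5000] v=[0.0000]
Step 1: x=[5.3178] v=[-1.2150]
Step 2: x=[4.9656] v=[-2.3480]
Step 3: x=[4.4672] v=[-3.3225]
Step 4: x=[3.8563] v=[-4.0727]
Step 5: x=[3.1741] v=[-4.5480]
Step 6: x=[2.4667] v=[-4.7163]
Step 7: x=[1.7818] v=[-4.5663]
Step 8: x=[1.1656] v=[-4.1081]
Step 9: x=[0.6597] v=[-3.3726]
Step 10: x=[0.2983] v=[-2.4095]
Step 11: x=[0.1057] v=[-1.2837]
Step 12: x=[0.0950] v=[-0.0713]
Step 13: x=[0.2669] v=[1.1460]
First v>=0 after going negative at step 13, time=1.9500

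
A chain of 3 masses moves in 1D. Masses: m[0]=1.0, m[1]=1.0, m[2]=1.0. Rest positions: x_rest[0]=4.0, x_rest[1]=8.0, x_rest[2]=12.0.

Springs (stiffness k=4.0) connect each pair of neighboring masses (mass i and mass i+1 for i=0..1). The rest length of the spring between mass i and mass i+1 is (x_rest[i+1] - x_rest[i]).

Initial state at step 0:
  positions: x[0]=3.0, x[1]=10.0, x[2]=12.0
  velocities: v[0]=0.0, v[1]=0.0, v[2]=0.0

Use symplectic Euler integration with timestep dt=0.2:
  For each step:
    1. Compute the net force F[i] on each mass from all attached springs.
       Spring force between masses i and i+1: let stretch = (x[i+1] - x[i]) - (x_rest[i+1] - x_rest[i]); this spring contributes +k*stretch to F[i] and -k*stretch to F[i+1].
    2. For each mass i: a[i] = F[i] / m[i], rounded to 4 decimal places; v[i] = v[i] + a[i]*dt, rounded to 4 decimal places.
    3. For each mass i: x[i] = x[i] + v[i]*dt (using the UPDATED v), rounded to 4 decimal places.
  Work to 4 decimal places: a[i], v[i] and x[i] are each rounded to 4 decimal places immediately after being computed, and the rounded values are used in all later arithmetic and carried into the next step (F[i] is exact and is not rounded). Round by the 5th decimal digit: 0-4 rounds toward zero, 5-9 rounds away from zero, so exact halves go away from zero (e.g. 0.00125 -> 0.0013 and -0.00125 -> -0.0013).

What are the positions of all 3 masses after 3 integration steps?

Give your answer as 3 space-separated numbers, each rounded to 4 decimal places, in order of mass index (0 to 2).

Step 0: x=[3.0000 10.0000 12.0000] v=[0.0000 0.0000 0.0000]
Step 1: x=[3.4800 9.2000 12.3200] v=[2.4000 -4.0000 1.6000]
Step 2: x=[4.2352 7.9840 12.7808] v=[3.7760 -6.0800 2.3040]
Step 3: x=[4.9502 6.9357 13.1141] v=[3.5750 -5.2416 1.6666]

Answer: 4.9502 6.9357 13.1141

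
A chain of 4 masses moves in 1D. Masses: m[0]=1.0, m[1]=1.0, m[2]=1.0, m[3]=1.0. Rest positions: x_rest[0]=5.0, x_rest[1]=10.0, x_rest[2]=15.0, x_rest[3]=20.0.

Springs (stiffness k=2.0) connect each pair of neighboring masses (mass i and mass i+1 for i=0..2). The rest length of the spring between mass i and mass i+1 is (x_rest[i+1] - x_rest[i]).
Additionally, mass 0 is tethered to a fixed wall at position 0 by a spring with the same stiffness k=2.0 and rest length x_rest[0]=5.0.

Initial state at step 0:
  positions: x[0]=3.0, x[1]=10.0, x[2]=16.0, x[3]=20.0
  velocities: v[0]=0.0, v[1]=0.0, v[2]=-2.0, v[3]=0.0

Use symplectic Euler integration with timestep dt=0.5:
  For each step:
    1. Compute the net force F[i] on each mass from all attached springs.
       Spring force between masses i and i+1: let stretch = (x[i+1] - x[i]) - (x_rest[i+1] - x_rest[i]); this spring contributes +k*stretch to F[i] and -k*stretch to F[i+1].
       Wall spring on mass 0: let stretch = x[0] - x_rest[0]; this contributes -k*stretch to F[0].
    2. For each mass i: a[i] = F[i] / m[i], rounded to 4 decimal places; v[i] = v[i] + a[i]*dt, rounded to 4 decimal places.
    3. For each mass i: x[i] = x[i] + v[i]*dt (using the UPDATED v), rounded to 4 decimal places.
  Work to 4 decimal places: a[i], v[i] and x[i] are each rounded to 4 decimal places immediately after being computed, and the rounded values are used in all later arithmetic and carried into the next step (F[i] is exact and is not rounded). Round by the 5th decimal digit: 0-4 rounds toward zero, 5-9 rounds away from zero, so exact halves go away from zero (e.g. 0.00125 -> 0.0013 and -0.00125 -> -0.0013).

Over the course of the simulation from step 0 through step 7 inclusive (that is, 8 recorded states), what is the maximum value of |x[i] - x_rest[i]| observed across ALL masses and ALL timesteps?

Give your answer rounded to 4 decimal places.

Step 0: x=[3.0000 10.0000 16.0000 20.0000] v=[0.0000 0.0000 -2.0000 0.0000]
Step 1: x=[5.0000 9.5000 14.0000 20.5000] v=[4.0000 -1.0000 -4.0000 1.0000]
Step 2: x=[6.7500 9.0000 13.0000 20.2500] v=[3.5000 -1.0000 -2.0000 -0.5000]
Step 3: x=[6.2500 9.3750 13.6250 18.8750] v=[-1.0000 0.7500 1.2500 -2.7500]
Step 4: x=[4.1875 10.3125 14.7500 17.3750] v=[-4.1250 1.8750 2.2500 -3.0000]
Step 5: x=[3.0938 10.4063 14.9688 17.0625] v=[-2.1875 0.1875 0.4375 -0.6250]
Step 6: x=[4.1094 9.1251 13.9532 18.2032] v=[2.0312 -2.5625 -2.0313 2.2813]
Step 7: x=[5.5782 7.7501 12.6485 19.7189] v=[2.9375 -2.7501 -2.6094 3.0313]
Max displacement = 2.9375

Answer: 2.9375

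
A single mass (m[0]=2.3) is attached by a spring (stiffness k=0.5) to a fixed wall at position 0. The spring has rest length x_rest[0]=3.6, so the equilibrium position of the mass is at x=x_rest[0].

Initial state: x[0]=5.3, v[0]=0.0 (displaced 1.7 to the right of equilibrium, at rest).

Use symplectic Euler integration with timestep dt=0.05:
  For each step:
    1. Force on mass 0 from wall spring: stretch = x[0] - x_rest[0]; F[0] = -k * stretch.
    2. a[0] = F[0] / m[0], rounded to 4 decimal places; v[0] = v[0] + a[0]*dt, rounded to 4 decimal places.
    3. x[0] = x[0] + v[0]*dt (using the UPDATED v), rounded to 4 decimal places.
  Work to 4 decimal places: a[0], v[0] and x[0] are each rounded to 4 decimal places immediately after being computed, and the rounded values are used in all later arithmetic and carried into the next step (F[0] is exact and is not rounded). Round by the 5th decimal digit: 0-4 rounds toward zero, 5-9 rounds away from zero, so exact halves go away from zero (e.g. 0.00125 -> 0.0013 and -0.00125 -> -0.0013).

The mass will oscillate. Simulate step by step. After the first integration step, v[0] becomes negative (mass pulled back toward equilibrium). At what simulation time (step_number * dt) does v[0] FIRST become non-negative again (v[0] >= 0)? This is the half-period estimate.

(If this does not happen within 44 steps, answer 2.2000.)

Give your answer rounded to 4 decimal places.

Answer: 2.2000

Derivation:
Step 0: x=[5.3000] v=[0.0000]
Step 1: x=[5.2991] v=[-0.0185]
Step 2: x=[5.2973] v=[-0.0370]
Step 3: x=[5.2945] v=[-0.0555]
Step 4: x=[5.2908] v=[-0.0739]
Step 5: x=[5.2862] v=[-0.0923]
Step 6: x=[5.2807] v=[-0.1106]
Step 7: x=[5.2743] v=[-0.1289]
Step 8: x=[5.2669] v=[-0.1471]
Step 9: x=[5.2586] v=[-0.1652]
Step 10: x=[5.2494] v=[-0.1832]
Step 11: x=[5.2393] v=[-0.2011]
Step 12: x=[5.2284] v=[-0.2189]
Step 13: x=[5.2166] v=[-0.2366]
Step 14: x=[5.2039] v=[-0.2542]
Step 15: x=[5.1903] v=[-0.2716]
Step 16: x=[5.1759] v=[-0.2889]
Step 17: x=[5.1606] v=[-0.3060]
Step 18: x=[5.1445] v=[-0.3230]
Step 19: x=[5.1275] v=[-0.3398]
Step 20: x=[5.1097] v=[-0.3564]
Step 21: x=[5.0911] v=[-0.3728]
Step 22: x=[5.0717] v=[-0.3890]
Step 23: x=[5.0515] v=[-0.4050]
Step 24: x=[5.0305] v=[-0.4208]
Step 25: x=[5.0087] v=[-0.4364]
Step 26: x=[4.9861] v=[-0.4517]
Step 27: x=[4.9628] v=[-0.4668]
Step 28: x=[4.9387] v=[-0.4816]
Step 29: x=[4.9139] v=[-0.4962]
Step 30: x=[4.8884] v=[-0.5105]
Step 31: x=[4.8622] v=[-0.5245]
Step 32: x=[4.8353] v=[-0.5382]
Step 33: x=[4.8077] v=[-0.5516]
Step 34: x=[4.7795] v=[-0.5647]
Step 35: x=[4.7506] v=[-0.5775]
Step 36: x=[4.7211] v=[-0.5900]
Step 37: x=[4.6910] v=[-0.6022]
Step 38: x=[4.6603] v=[-0.6141]
Step 39: x=[4.6290] v=[-0.6256]
Step 40: x=[4.5972] v=[-0.6368]
Step 41: x=[4.5648] v=[-0.6476]
Step 42: x=[4.5319] v=[-0.6581]
Step 43: x=[4.4985] v=[-0.6682]
Step 44: x=[4.4646] v=[-0.6780]
v[0] did not become non-negative within 44 steps; using fallback time=2.2000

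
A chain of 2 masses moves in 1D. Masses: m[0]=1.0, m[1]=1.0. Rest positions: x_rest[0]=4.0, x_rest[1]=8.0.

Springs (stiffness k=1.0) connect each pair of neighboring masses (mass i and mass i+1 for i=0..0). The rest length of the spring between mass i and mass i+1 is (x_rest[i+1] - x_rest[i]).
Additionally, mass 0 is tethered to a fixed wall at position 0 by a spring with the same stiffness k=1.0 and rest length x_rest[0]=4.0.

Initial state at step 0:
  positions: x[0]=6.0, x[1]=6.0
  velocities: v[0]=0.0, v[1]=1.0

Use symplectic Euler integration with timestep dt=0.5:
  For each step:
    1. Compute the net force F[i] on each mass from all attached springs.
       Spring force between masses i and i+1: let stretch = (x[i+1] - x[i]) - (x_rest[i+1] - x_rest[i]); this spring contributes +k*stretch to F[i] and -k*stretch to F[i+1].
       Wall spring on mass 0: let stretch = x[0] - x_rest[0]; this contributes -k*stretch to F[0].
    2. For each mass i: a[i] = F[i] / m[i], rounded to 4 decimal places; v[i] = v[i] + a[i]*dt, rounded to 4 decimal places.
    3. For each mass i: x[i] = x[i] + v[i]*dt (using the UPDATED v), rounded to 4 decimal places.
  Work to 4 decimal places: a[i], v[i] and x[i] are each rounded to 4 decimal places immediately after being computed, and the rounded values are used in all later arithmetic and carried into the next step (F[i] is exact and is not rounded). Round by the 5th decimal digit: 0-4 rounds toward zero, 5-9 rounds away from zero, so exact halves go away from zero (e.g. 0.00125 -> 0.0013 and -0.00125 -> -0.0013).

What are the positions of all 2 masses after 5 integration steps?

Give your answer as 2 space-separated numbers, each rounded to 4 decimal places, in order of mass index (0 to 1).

Answer: 4.7013 9.3086

Derivation:
Step 0: x=[6.0000 6.0000] v=[0.0000 1.0000]
Step 1: x=[4.5000 7.5000] v=[-3.0000 3.0000]
Step 2: x=[2.6250 9.2500] v=[-3.7500 3.5000]
Step 3: x=[1.7500 10.3438] v=[-1.7500 2.1875]
Step 4: x=[2.5860 10.2891] v=[1.6719 -0.1094]
Step 5: x=[4.7013 9.3086] v=[4.2305 -1.9610]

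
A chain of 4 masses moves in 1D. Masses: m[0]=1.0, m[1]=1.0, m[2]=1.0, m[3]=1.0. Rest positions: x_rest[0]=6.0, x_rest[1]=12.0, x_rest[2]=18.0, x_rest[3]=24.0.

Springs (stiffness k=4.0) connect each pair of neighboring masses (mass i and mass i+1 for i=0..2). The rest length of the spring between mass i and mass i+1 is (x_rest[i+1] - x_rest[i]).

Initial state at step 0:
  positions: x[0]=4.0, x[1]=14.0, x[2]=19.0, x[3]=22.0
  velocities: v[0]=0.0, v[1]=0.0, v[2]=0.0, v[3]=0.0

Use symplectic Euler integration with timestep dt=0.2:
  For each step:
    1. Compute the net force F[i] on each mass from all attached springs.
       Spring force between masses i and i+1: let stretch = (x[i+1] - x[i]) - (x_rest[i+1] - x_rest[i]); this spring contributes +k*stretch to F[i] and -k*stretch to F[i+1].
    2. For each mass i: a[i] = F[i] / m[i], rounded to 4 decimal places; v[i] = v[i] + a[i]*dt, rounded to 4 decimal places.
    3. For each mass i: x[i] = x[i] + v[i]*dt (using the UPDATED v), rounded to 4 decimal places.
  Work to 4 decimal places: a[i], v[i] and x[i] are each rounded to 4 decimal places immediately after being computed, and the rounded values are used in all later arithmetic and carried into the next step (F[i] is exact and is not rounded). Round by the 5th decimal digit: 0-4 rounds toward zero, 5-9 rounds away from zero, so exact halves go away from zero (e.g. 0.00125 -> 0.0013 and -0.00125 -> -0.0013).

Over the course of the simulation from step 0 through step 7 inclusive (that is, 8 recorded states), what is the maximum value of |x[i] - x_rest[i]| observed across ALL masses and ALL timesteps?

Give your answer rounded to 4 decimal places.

Step 0: x=[4.0000 14.0000 19.0000 22.0000] v=[0.0000 0.0000 0.0000 0.0000]
Step 1: x=[4.6400 13.2000 18.6800 22.4800] v=[3.2000 -4.0000 -1.6000 2.4000]
Step 2: x=[5.6896 11.9072 18.0912 23.3120] v=[5.2480 -6.4640 -2.9440 4.1600]
Step 3: x=[6.7740 10.6090 17.3483 24.2687] v=[5.4221 -6.4909 -3.7146 4.7834]
Step 4: x=[7.5120 9.7755 16.6344 25.0781] v=[3.6901 -4.1675 -3.5697 4.0471]
Step 5: x=[7.6522 9.6773 16.1740 25.4965] v=[0.7009 -0.4912 -2.3019 2.0921]
Step 6: x=[7.1564 10.2945 16.1657 25.3833] v=[-2.4790 3.0861 -0.0413 -0.5659]
Step 7: x=[6.2027 11.3490 16.6929 24.7553] v=[-4.7685 5.2726 2.6358 -3.1400]
Max displacement = 2.3227

Answer: 2.3227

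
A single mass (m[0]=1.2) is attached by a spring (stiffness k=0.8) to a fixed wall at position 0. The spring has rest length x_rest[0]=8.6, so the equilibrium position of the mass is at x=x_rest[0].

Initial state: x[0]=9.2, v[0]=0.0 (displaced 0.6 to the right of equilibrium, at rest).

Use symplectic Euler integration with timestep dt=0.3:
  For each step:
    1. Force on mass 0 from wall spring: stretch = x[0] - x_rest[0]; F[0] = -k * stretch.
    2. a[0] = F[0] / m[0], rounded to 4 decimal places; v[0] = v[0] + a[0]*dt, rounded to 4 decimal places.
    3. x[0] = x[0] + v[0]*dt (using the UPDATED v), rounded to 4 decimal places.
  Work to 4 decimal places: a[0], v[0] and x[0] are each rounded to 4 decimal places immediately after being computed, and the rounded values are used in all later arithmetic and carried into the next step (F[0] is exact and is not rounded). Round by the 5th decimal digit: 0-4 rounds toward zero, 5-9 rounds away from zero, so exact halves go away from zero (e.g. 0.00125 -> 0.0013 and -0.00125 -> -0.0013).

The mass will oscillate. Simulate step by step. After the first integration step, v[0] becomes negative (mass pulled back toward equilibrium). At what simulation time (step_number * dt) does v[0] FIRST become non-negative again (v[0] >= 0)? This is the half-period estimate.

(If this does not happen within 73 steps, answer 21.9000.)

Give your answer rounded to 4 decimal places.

Step 0: x=[9.2000] v=[0.0000]
Step 1: x=[9.1640] v=[-0.1200]
Step 2: x=[9.0942] v=[-0.2328]
Step 3: x=[8.9947] v=[-0.3317]
Step 4: x=[8.8715] v=[-0.4106]
Step 5: x=[8.7320] v=[-0.4649]
Step 6: x=[8.5846] v=[-0.4913]
Step 7: x=[8.4381] v=[-0.4882]
Step 8: x=[8.3014] v=[-0.4558]
Step 9: x=[8.1826] v=[-0.3961]
Step 10: x=[8.0888] v=[-0.3126]
Step 11: x=[8.0257] v=[-0.2104]
Step 12: x=[7.9971] v=[-0.0955]
Step 13: x=[8.0046] v=[0.0251]
First v>=0 after going negative at step 13, time=3.9000

Answer: 3.9000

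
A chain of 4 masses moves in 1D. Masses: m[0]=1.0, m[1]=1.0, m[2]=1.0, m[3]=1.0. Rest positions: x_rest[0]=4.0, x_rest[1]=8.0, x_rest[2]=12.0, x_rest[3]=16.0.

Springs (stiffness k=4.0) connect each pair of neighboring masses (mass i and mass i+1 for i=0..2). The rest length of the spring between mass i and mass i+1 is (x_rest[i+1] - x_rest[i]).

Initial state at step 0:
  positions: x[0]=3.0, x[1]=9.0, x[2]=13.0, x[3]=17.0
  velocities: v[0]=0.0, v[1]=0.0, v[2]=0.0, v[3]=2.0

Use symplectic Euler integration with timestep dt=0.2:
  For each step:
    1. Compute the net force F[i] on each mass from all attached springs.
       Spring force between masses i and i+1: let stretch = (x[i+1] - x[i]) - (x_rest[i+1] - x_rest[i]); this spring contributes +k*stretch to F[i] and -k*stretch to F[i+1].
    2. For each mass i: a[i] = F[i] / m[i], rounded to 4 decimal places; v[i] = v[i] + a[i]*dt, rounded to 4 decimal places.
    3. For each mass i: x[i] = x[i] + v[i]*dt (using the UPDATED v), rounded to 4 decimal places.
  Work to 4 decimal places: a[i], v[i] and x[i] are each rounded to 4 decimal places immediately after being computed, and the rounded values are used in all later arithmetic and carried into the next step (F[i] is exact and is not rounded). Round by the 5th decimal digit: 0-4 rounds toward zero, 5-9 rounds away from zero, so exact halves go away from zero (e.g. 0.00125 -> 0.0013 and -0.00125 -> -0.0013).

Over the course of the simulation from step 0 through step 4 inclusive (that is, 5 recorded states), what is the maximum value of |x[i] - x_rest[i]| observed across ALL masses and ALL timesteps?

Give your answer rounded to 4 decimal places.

Step 0: x=[3.0000 9.0000 13.0000 17.0000] v=[0.0000 0.0000 0.0000 2.0000]
Step 1: x=[3.3200 8.6800 13.0000 17.4000] v=[1.6000 -1.6000 0.0000 2.0000]
Step 2: x=[3.8576 8.1936 13.0128 17.7360] v=[2.6880 -2.4320 0.0640 1.6800]
Step 3: x=[4.4490 7.7845 13.0102 17.9563] v=[2.9568 -2.0454 -0.0128 1.1014]
Step 4: x=[4.9340 7.6779 12.9629 18.0252] v=[2.4252 -0.5332 -0.2365 0.3445]
Max displacement = 2.0252

Answer: 2.0252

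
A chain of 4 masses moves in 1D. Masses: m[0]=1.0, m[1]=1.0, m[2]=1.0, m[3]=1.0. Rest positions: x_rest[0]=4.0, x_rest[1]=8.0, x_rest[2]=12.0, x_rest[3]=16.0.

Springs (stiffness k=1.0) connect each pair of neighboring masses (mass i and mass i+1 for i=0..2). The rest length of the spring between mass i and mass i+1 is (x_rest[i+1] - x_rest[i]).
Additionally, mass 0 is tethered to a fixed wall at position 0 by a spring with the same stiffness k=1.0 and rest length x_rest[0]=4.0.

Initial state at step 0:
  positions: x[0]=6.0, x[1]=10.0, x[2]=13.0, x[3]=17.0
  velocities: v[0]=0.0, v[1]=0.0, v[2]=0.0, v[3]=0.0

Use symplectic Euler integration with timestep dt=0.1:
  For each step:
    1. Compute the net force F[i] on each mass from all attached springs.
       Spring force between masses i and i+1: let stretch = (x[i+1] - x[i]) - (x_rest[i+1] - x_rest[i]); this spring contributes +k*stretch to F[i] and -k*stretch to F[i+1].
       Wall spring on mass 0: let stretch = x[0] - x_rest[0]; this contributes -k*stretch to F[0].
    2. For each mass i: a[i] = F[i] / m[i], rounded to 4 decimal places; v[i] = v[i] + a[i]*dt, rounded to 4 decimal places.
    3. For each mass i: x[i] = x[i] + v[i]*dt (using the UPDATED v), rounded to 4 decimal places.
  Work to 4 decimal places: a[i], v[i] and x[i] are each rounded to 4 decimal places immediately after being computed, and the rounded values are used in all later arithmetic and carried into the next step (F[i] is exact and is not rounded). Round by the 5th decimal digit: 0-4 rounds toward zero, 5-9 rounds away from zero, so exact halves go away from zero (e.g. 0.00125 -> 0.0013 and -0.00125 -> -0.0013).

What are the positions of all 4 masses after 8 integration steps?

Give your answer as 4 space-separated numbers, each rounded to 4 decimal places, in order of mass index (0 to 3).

Step 0: x=[6.0000 10.0000 13.0000 17.0000] v=[0.0000 0.0000 0.0000 0.0000]
Step 1: x=[5.9800 9.9900 13.0100 17.0000] v=[-0.2000 -0.1000 0.1000 0.0000]
Step 2: x=[5.9403 9.9701 13.0297 17.0001] v=[-0.3970 -0.1990 0.1970 0.0010]
Step 3: x=[5.8815 9.9405 13.0585 17.0005] v=[-0.5881 -0.2960 0.2881 0.0040]
Step 4: x=[5.8045 9.9015 13.0956 17.0015] v=[-0.7704 -0.3901 0.3705 0.0098]
Step 5: x=[5.7104 9.8535 13.1398 17.0034] v=[-0.9412 -0.4804 0.4417 0.0192]
Step 6: x=[5.6006 9.7969 13.1897 17.0067] v=[-1.0979 -0.5661 0.4994 0.0328]
Step 7: x=[5.4768 9.7323 13.2439 17.0118] v=[-1.2383 -0.6465 0.5418 0.0511]
Step 8: x=[5.3408 9.6602 13.3006 17.0192] v=[-1.3604 -0.7209 0.5674 0.0743]

Answer: 5.3408 9.6602 13.3006 17.0192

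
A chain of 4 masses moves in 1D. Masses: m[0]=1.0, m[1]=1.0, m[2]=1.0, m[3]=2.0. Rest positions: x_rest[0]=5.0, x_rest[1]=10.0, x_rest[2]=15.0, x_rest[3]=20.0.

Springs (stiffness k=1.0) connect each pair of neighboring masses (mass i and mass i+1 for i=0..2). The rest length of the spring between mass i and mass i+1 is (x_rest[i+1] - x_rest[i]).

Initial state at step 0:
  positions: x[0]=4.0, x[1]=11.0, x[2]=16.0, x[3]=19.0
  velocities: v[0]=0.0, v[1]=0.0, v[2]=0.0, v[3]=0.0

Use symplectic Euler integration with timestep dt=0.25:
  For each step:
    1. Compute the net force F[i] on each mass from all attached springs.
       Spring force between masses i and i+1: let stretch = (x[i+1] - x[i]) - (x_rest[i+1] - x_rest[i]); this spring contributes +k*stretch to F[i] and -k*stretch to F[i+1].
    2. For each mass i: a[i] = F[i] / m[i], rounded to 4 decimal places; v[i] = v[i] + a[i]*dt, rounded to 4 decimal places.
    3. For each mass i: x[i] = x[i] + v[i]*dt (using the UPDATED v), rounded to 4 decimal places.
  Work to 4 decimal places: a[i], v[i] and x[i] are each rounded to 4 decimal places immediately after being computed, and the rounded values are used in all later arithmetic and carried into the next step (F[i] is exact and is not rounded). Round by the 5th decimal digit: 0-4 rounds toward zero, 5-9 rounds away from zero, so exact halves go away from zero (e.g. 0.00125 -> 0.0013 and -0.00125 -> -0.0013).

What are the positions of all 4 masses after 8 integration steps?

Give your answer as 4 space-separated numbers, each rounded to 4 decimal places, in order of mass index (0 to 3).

Step 0: x=[4.0000 11.0000 16.0000 19.0000] v=[0.0000 0.0000 0.0000 0.0000]
Step 1: x=[4.1250 10.8750 15.8750 19.0625] v=[0.5000 -0.5000 -0.5000 0.2500]
Step 2: x=[4.3594 10.6406 15.6367 19.1817] v=[0.9375 -0.9375 -0.9531 0.4766]
Step 3: x=[4.6739 10.3259 15.3077 19.3463] v=[1.2578 -1.2588 -1.3159 0.6585]
Step 4: x=[5.0291 9.9693 14.9198 19.5410] v=[1.4208 -1.4264 -1.5517 0.7787]
Step 5: x=[5.3806 9.6134 14.5113 19.7475] v=[1.4059 -1.4238 -1.6340 0.8261]
Step 6: x=[5.6841 9.2990 14.1240 19.9467] v=[1.2141 -1.2575 -1.5494 0.7966]
Step 7: x=[5.9011 9.0603 13.7990 20.1202] v=[0.8678 -0.9550 -1.3000 0.6938]
Step 8: x=[6.0030 8.9203 13.5729 20.2524] v=[0.4076 -0.5601 -0.9044 0.5287]

Answer: 6.0030 8.9203 13.5729 20.2524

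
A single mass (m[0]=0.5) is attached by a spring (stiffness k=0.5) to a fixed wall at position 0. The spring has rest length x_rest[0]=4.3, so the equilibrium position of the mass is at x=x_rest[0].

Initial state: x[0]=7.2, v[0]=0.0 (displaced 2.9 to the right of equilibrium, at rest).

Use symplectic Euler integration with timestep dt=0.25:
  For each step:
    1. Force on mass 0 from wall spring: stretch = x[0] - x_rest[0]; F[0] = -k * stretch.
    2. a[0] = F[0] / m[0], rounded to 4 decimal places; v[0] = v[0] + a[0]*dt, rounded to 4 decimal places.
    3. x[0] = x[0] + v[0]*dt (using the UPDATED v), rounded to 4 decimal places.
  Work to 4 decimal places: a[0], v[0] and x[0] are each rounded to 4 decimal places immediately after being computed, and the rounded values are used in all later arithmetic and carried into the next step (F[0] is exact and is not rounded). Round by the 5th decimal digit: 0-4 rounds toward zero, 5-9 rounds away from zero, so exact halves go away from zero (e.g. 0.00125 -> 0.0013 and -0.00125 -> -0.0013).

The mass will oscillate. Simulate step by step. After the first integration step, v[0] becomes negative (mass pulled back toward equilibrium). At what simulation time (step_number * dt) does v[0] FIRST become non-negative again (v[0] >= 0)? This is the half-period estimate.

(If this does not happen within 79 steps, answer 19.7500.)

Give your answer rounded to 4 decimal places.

Step 0: x=[7.2000] v=[0.0000]
Step 1: x=[7.0188] v=[-0.7250]
Step 2: x=[6.6676] v=[-1.4047]
Step 3: x=[6.1685] v=[-1.9966]
Step 4: x=[5.5526] v=[-2.4637]
Step 5: x=[4.8584] v=[-2.7769]
Step 6: x=[4.1293] v=[-2.9165]
Step 7: x=[3.4109] v=[-2.8738]
Step 8: x=[2.7480] v=[-2.6515]
Step 9: x=[2.1821] v=[-2.2635]
Step 10: x=[1.7486] v=[-1.7340]
Step 11: x=[1.4746] v=[-1.0962]
Step 12: x=[1.3771] v=[-0.3899]
Step 13: x=[1.4623] v=[0.3408]
First v>=0 after going negative at step 13, time=3.2500

Answer: 3.2500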